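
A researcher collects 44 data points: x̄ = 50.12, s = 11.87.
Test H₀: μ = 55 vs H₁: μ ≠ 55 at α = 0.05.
One-sample t-test:
H₀: μ = 55
H₁: μ ≠ 55
df = n - 1 = 43
t = (x̄ - μ₀) / (s/√n) = (50.12 - 55) / (11.87/√44) = -2.727
p-value = 0.0092

Since p-value < α = 0.05, we reject H₀.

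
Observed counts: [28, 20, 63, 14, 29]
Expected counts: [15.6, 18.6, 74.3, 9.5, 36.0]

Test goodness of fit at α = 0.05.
Chi-square goodness of fit test:
H₀: observed counts match expected distribution
H₁: observed counts differ from expected distribution
df = k - 1 = 4
χ² = Σ(O - E)²/E
   = (28 - 15.6)²/15.6 + (20 - 18.6)²/18.6 + (63 - 74.3)²/74.3 + (14 - 9.5)²/9.5 + (29 - 36.0)²/36.0
   = 9.856 + 0.105 + 1.719 + 2.132 + 1.361
   = 15.17
p-value = 0.0044

Since p-value < α = 0.05, we reject H₀.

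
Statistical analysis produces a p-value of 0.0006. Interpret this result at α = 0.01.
Since p = 0.0006 < α = 0.01, reject H₀.
There is sufficient evidence to reject the null hypothesis; the result is statistically significant at the 0.01 level.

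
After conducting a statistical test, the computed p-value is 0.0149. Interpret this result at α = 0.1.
Since p = 0.0149 < α = 0.1, reject H₀.
There is sufficient evidence to reject the null hypothesis; the result is statistically significant at the 0.1 level.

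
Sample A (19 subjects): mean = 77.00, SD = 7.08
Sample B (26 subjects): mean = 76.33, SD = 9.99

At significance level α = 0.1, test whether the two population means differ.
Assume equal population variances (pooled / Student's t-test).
Student's two-sample t-test (equal variances):
H₀: μ₁ = μ₂
H₁: μ₁ ≠ μ₂
df = n₁ + n₂ - 2 = 43
Pooled variance s_p² = [(n₁-1)s₁² + (n₂-1)s₂²] / (n₁ + n₂ - 2) = [(18)(7.08²) + (25)(9.99²)] / 43 = 79.0065
SE = √(s_p²(1/n₁ + 1/n₂)) = √(79.0065 × (1/19 + 1/26)) = 2.6827
t = (x̄₁ - x̄₂) / SE = (77.00 - 76.33) / 2.6827 = 0.67 / 2.6827 = 0.250
p-value = 0.8040

Since p-value > α = 0.1, we fail to reject H₀.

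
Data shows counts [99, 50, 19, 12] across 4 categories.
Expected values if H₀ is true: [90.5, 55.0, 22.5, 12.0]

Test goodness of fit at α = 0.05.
Chi-square goodness of fit test:
H₀: observed counts match expected distribution
H₁: observed counts differ from expected distribution
df = k - 1 = 3
χ² = Σ(O - E)²/E
   = (99 - 90.5)²/90.5 + (50 - 55.0)²/55.0 + (19 - 22.5)²/22.5 + (12 - 12.0)²/12.0
   = 0.798 + 0.455 + 0.544 + 0.000
   = 1.80
p-value = 0.6155

Since p-value > α = 0.05, we fail to reject H₀.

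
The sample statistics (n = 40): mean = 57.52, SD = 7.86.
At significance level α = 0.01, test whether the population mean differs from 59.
One-sample t-test:
H₀: μ = 59
H₁: μ ≠ 59
df = n - 1 = 39
t = (x̄ - μ₀) / (s/√n) = (57.52 - 59) / (7.86/√40) = -1.191
p-value = 0.2409

Since p-value > α = 0.01, we fail to reject H₀.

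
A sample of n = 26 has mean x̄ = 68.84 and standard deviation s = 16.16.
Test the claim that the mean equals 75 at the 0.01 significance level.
One-sample t-test:
H₀: μ = 75
H₁: μ ≠ 75
df = n - 1 = 25
t = (x̄ - μ₀) / (s/√n) = (68.84 - 75) / (16.16/√26) = -1.944
p-value = 0.0633

Since p-value > α = 0.01, we fail to reject H₀.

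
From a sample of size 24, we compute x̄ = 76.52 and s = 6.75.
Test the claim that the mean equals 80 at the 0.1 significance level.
One-sample t-test:
H₀: μ = 80
H₁: μ ≠ 80
df = n - 1 = 23
t = (x̄ - μ₀) / (s/√n) = (76.52 - 80) / (6.75/√24) = -2.526
p-value = 0.0189

Since p-value < α = 0.1, we reject H₀.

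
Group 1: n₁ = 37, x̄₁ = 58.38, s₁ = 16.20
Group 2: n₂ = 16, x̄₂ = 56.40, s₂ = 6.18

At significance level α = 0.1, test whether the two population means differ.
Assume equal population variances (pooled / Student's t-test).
Student's two-sample t-test (equal variances):
H₀: μ₁ = μ₂
H₁: μ₁ ≠ μ₂
df = n₁ + n₂ - 2 = 51
Pooled variance s_p² = [(n₁-1)s₁² + (n₂-1)s₂²] / (n₁ + n₂ - 2) = [(36)(16.20²) + (15)(6.18²)] / 51 = 196.4848
SE = √(s_p²(1/n₁ + 1/n₂)) = √(196.4848 × (1/37 + 1/16)) = 4.1941
t = (x̄₁ - x̄₂) / SE = (58.38 - 56.40) / 4.1941 = 1.98 / 4.1941 = 0.472
p-value = 0.6389

Since p-value > α = 0.1, we fail to reject H₀.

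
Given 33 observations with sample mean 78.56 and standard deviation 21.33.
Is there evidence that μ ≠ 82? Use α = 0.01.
One-sample t-test:
H₀: μ = 82
H₁: μ ≠ 82
df = n - 1 = 32
t = (x̄ - μ₀) / (s/√n) = (78.56 - 82) / (21.33/√33) = -0.926
p-value = 0.3611

Since p-value > α = 0.01, we fail to reject H₀.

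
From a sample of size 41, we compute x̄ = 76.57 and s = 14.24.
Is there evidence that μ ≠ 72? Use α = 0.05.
One-sample t-test:
H₀: μ = 72
H₁: μ ≠ 72
df = n - 1 = 40
t = (x̄ - μ₀) / (s/√n) = (76.57 - 72) / (14.24/√41) = 2.055
p-value = 0.0465

Since p-value < α = 0.05, we reject H₀.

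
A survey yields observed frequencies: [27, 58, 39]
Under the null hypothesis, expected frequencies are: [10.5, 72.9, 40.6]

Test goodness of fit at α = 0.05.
Chi-square goodness of fit test:
H₀: observed counts match expected distribution
H₁: observed counts differ from expected distribution
df = k - 1 = 2
χ² = Σ(O - E)²/E
   = (27 - 10.5)²/10.5 + (58 - 72.9)²/72.9 + (39 - 40.6)²/40.6
   = 25.929 + 3.045 + 0.063
   = 29.04
p-value < 0.0001

Since p-value < α = 0.05, we reject H₀.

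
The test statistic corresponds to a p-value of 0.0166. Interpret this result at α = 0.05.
Since p = 0.0166 < α = 0.05, reject H₀.
There is sufficient evidence to reject the null hypothesis; the result is statistically significant at the 0.05 level.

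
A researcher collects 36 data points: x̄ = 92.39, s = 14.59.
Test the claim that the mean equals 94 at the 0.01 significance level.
One-sample t-test:
H₀: μ = 94
H₁: μ ≠ 94
df = n - 1 = 35
t = (x̄ - μ₀) / (s/√n) = (92.39 - 94) / (14.59/√36) = -0.662
p-value = 0.5122

Since p-value > α = 0.01, we fail to reject H₀.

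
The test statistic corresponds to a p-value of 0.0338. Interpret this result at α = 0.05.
Since p = 0.0338 < α = 0.05, reject H₀.
There is sufficient evidence to reject the null hypothesis; the result is statistically significant at the 0.05 level.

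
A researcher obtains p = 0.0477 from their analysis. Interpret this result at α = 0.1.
Since p = 0.0477 < α = 0.1, reject H₀.
There is sufficient evidence to reject the null hypothesis; the result is statistically significant at the 0.1 level.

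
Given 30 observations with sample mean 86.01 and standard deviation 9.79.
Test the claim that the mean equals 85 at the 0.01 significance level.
One-sample t-test:
H₀: μ = 85
H₁: μ ≠ 85
df = n - 1 = 29
t = (x̄ - μ₀) / (s/√n) = (86.01 - 85) / (9.79/√30) = 0.565
p-value = 0.5764

Since p-value > α = 0.01, we fail to reject H₀.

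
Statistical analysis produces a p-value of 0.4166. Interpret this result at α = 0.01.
Since p = 0.4166 > α = 0.01, fail to reject H₀.
There is insufficient evidence to reject the null hypothesis; the result is not statistically significant at the 0.01 level.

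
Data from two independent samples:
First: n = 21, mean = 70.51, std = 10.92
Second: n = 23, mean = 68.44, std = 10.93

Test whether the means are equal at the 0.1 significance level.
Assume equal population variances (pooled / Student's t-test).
Student's two-sample t-test (equal variances):
H₀: μ₁ = μ₂
H₁: μ₁ ≠ μ₂
df = n₁ + n₂ - 2 = 42
Pooled variance s_p² = [(n₁-1)s₁² + (n₂-1)s₂²] / (n₁ + n₂ - 2) = [(20)(10.92²) + (22)(10.93²)] / 42 = 119.3609
SE = √(s_p²(1/n₁ + 1/n₂)) = √(119.3609 × (1/21 + 1/23)) = 3.2975
t = (x̄₁ - x̄₂) / SE = (70.51 - 68.44) / 3.2975 = 2.07 / 3.2975 = 0.628
p-value = 0.5336

Since p-value > α = 0.1, we fail to reject H₀.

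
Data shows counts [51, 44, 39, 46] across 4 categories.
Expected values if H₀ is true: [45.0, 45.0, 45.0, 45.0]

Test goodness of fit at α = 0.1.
Chi-square goodness of fit test:
H₀: observed counts match expected distribution
H₁: observed counts differ from expected distribution
df = k - 1 = 3
χ² = Σ(O - E)²/E
   = (51 - 45.0)²/45.0 + (44 - 45.0)²/45.0 + (39 - 45.0)²/45.0 + (46 - 45.0)²/45.0
   = 0.800 + 0.022 + 0.800 + 0.022
   = 1.64
p-value = 0.6494

Since p-value > α = 0.1, we fail to reject H₀.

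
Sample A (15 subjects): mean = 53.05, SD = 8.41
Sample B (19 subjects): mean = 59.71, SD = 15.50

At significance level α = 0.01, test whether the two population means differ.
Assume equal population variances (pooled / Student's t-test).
Student's two-sample t-test (equal variances):
H₀: μ₁ = μ₂
H₁: μ₁ ≠ μ₂
df = n₁ + n₂ - 2 = 32
Pooled variance s_p² = [(n₁-1)s₁² + (n₂-1)s₂²] / (n₁ + n₂ - 2) = [(14)(8.41²) + (18)(15.50²)] / 32 = 166.0842
SE = √(s_p²(1/n₁ + 1/n₂)) = √(166.0842 × (1/15 + 1/19)) = 4.4512
t = (x̄₁ - x̄₂) / SE = (53.05 - 59.71) / 4.4512 = -6.66 / 4.4512 = -1.496
p-value = 0.1444

Since p-value > α = 0.01, we fail to reject H₀.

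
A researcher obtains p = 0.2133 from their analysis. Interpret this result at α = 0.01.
Since p = 0.2133 > α = 0.01, fail to reject H₀.
There is insufficient evidence to reject the null hypothesis; the result is not statistically significant at the 0.01 level.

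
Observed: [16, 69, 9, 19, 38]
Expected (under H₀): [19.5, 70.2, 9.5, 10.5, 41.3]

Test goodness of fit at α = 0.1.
Chi-square goodness of fit test:
H₀: observed counts match expected distribution
H₁: observed counts differ from expected distribution
df = k - 1 = 4
χ² = Σ(O - E)²/E
   = (16 - 19.5)²/19.5 + (69 - 70.2)²/70.2 + (9 - 9.5)²/9.5 + (19 - 10.5)²/10.5 + (38 - 41.3)²/41.3
   = 0.628 + 0.021 + 0.026 + 6.881 + 0.264
   = 7.82
p-value = 0.0984

Since p-value < α = 0.1, we reject H₀.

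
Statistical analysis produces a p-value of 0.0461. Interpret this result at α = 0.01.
Since p = 0.0461 > α = 0.01, fail to reject H₀.
There is insufficient evidence to reject the null hypothesis; the result is not statistically significant at the 0.01 level.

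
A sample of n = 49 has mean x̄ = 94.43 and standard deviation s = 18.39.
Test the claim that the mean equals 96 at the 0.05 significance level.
One-sample t-test:
H₀: μ = 96
H₁: μ ≠ 96
df = n - 1 = 48
t = (x̄ - μ₀) / (s/√n) = (94.43 - 96) / (18.39/√49) = -0.598
p-value = 0.5529

Since p-value > α = 0.05, we fail to reject H₀.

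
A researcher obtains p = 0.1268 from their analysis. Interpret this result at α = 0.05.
Since p = 0.1268 > α = 0.05, fail to reject H₀.
There is insufficient evidence to reject the null hypothesis; the result is not statistically significant at the 0.05 level.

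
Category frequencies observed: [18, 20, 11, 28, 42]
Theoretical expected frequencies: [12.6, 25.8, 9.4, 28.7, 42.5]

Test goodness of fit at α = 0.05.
Chi-square goodness of fit test:
H₀: observed counts match expected distribution
H₁: observed counts differ from expected distribution
df = k - 1 = 4
χ² = Σ(O - E)²/E
   = (18 - 12.6)²/12.6 + (20 - 25.8)²/25.8 + (11 - 9.4)²/9.4 + (28 - 28.7)²/28.7 + (42 - 42.5)²/42.5
   = 2.314 + 1.304 + 0.272 + 0.017 + 0.006
   = 3.91
p-value = 0.4178

Since p-value > α = 0.05, we fail to reject H₀.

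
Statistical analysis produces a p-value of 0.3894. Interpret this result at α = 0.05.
Since p = 0.3894 > α = 0.05, fail to reject H₀.
There is insufficient evidence to reject the null hypothesis; the result is not statistically significant at the 0.05 level.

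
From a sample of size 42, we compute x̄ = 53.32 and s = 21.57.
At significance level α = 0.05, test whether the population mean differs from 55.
One-sample t-test:
H₀: μ = 55
H₁: μ ≠ 55
df = n - 1 = 41
t = (x̄ - μ₀) / (s/√n) = (53.32 - 55) / (21.57/√42) = -0.505
p-value = 0.6164

Since p-value > α = 0.05, we fail to reject H₀.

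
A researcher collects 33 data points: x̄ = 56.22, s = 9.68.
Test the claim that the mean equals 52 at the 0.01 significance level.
One-sample t-test:
H₀: μ = 52
H₁: μ ≠ 52
df = n - 1 = 32
t = (x̄ - μ₀) / (s/√n) = (56.22 - 52) / (9.68/√33) = 2.504
p-value = 0.0176

Since p-value > α = 0.01, we fail to reject H₀.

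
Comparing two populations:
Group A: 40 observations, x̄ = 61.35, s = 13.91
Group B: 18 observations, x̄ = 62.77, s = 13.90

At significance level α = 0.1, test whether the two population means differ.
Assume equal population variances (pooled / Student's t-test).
Student's two-sample t-test (equal variances):
H₀: μ₁ = μ₂
H₁: μ₁ ≠ μ₂
df = n₁ + n₂ - 2 = 56
Pooled variance s_p² = [(n₁-1)s₁² + (n₂-1)s₂²] / (n₁ + n₂ - 2) = [(39)(13.91²) + (17)(13.90²)] / 56 = 193.4037
SE = √(s_p²(1/n₁ + 1/n₂)) = √(193.4037 × (1/40 + 1/18)) = 3.9471
t = (x̄₁ - x̄₂) / SE = (61.35 - 62.77) / 3.9471 = -1.42 / 3.9471 = -0.360
p-value = 0.7204

Since p-value > α = 0.1, we fail to reject H₀.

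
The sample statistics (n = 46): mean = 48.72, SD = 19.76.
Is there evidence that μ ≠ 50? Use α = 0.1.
One-sample t-test:
H₀: μ = 50
H₁: μ ≠ 50
df = n - 1 = 45
t = (x̄ - μ₀) / (s/√n) = (48.72 - 50) / (19.76/√46) = -0.439
p-value = 0.6625

Since p-value > α = 0.1, we fail to reject H₀.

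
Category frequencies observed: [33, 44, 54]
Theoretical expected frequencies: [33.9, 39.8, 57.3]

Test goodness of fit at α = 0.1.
Chi-square goodness of fit test:
H₀: observed counts match expected distribution
H₁: observed counts differ from expected distribution
df = k - 1 = 2
χ² = Σ(O - E)²/E
   = (33 - 33.9)²/33.9 + (44 - 39.8)²/39.8 + (54 - 57.3)²/57.3
   = 0.024 + 0.443 + 0.190
   = 0.66
p-value = 0.7199

Since p-value > α = 0.1, we fail to reject H₀.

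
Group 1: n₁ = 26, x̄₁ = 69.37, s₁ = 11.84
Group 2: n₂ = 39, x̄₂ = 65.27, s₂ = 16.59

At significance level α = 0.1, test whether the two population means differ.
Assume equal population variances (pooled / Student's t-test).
Student's two-sample t-test (equal variances):
H₀: μ₁ = μ₂
H₁: μ₁ ≠ μ₂
df = n₁ + n₂ - 2 = 63
Pooled variance s_p² = [(n₁-1)s₁² + (n₂-1)s₂²] / (n₁ + n₂ - 2) = [(25)(11.84²) + (38)(16.59²)] / 63 = 221.6398
SE = √(s_p²(1/n₁ + 1/n₂)) = √(221.6398 × (1/26 + 1/39)) = 3.7693
t = (x̄₁ - x̄₂) / SE = (69.37 - 65.27) / 3.7693 = 4.10 / 3.7693 = 1.088
p-value = 0.2809

Since p-value > α = 0.1, we fail to reject H₀.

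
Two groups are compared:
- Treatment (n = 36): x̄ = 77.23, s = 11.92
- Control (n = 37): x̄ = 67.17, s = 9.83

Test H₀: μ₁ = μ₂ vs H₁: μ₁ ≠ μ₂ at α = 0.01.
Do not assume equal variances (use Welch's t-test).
Welch's two-sample t-test:
H₀: μ₁ = μ₂
H₁: μ₁ ≠ μ₂
s₁²/n₁ = 11.92²/36 = 3.9468,  s₂²/n₂ = 9.83²/37 = 2.6116
SE = √(s₁²/n₁ + s₂²/n₂) = √(3.9468 + 2.6116) = 2.5609
df (Welch-Satterthwaite) = (s₁²/n₁ + s₂²/n₂)² / [(s₁²/n₁)²/(n₁-1) + (s₂²/n₂)²/(n₂-1)] ≈ 67.79
t = (x̄₁ - x̄₂) / SE = (77.23 - 67.17) / 2.5609 = 10.06 / 2.5609 = 3.928
p-value = 0.0002

Since p-value < α = 0.01, we reject H₀.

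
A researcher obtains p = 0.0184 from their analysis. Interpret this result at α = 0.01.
Since p = 0.0184 > α = 0.01, fail to reject H₀.
There is insufficient evidence to reject the null hypothesis; the result is not statistically significant at the 0.01 level.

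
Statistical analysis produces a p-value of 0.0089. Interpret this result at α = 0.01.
Since p = 0.0089 < α = 0.01, reject H₀.
There is sufficient evidence to reject the null hypothesis; the result is statistically significant at the 0.01 level.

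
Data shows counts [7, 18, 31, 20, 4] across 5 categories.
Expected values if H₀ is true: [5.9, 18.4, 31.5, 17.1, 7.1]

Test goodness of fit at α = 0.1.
Chi-square goodness of fit test:
H₀: observed counts match expected distribution
H₁: observed counts differ from expected distribution
df = k - 1 = 4
χ² = Σ(O - E)²/E
   = (7 - 5.9)²/5.9 + (18 - 18.4)²/18.4 + (31 - 31.5)²/31.5 + (20 - 17.1)²/17.1 + (4 - 7.1)²/7.1
   = 0.205 + 0.009 + 0.008 + 0.492 + 1.354
   = 2.07
p-value = 0.7234

Since p-value > α = 0.1, we fail to reject H₀.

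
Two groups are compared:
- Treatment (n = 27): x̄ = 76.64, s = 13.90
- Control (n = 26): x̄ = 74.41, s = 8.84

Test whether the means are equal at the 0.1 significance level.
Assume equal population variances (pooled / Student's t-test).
Student's two-sample t-test (equal variances):
H₀: μ₁ = μ₂
H₁: μ₁ ≠ μ₂
df = n₁ + n₂ - 2 = 51
Pooled variance s_p² = [(n₁-1)s₁² + (n₂-1)s₂²] / (n₁ + n₂ - 2) = [(26)(13.90²) + (25)(8.84²)] / 51 = 136.8059
SE = √(s_p²(1/n₁ + 1/n₂)) = √(136.8059 × (1/27 + 1/26)) = 3.2138
t = (x̄₁ - x̄₂) / SE = (76.64 - 74.41) / 3.2138 = 2.23 / 3.2138 = 0.694
p-value = 0.4909

Since p-value > α = 0.1, we fail to reject H₀.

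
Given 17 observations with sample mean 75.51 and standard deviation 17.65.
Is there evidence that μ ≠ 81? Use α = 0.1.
One-sample t-test:
H₀: μ = 81
H₁: μ ≠ 81
df = n - 1 = 16
t = (x̄ - μ₀) / (s/√n) = (75.51 - 81) / (17.65/√17) = -1.282
p-value = 0.2179

Since p-value > α = 0.1, we fail to reject H₀.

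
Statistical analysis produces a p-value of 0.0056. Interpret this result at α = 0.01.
Since p = 0.0056 < α = 0.01, reject H₀.
There is sufficient evidence to reject the null hypothesis; the result is statistically significant at the 0.01 level.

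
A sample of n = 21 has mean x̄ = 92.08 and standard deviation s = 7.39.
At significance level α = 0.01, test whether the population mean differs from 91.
One-sample t-test:
H₀: μ = 91
H₁: μ ≠ 91
df = n - 1 = 20
t = (x̄ - μ₀) / (s/√n) = (92.08 - 91) / (7.39/√21) = 0.670
p-value = 0.5107

Since p-value > α = 0.01, we fail to reject H₀.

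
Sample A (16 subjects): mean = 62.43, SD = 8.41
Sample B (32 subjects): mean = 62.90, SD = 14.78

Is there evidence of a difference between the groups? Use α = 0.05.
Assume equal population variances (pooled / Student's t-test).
Student's two-sample t-test (equal variances):
H₀: μ₁ = μ₂
H₁: μ₁ ≠ μ₂
df = n₁ + n₂ - 2 = 46
Pooled variance s_p² = [(n₁-1)s₁² + (n₂-1)s₂²] / (n₁ + n₂ - 2) = [(15)(8.41²) + (31)(14.78²)] / 46 = 170.2787
SE = √(s_p²(1/n₁ + 1/n₂)) = √(170.2787 × (1/16 + 1/32)) = 3.9955
t = (x̄₁ - x̄₂) / SE = (62.43 - 62.90) / 3.9955 = -0.47 / 3.9955 = -0.118
p-value = 0.9069

Since p-value > α = 0.05, we fail to reject H₀.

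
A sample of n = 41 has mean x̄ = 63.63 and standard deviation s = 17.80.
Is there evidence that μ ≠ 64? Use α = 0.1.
One-sample t-test:
H₀: μ = 64
H₁: μ ≠ 64
df = n - 1 = 40
t = (x̄ - μ₀) / (s/√n) = (63.63 - 64) / (17.80/√41) = -0.133
p-value = 0.8948

Since p-value > α = 0.1, we fail to reject H₀.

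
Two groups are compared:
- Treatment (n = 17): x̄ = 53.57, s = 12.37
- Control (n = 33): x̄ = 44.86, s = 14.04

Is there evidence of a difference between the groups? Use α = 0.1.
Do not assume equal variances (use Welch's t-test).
Welch's two-sample t-test:
H₀: μ₁ = μ₂
H₁: μ₁ ≠ μ₂
s₁²/n₁ = 12.37²/17 = 9.0010,  s₂²/n₂ = 14.04²/33 = 5.9734
SE = √(s₁²/n₁ + s₂²/n₂) = √(9.0010 + 5.9734) = 3.8697
df (Welch-Satterthwaite) = (s₁²/n₁ + s₂²/n₂)² / [(s₁²/n₁)²/(n₁-1) + (s₂²/n₂)²/(n₂-1)] ≈ 36.29
t = (x̄₁ - x̄₂) / SE = (53.57 - 44.86) / 3.8697 = 8.71 / 3.8697 = 2.251
p-value = 0.0305

Since p-value < α = 0.1, we reject H₀.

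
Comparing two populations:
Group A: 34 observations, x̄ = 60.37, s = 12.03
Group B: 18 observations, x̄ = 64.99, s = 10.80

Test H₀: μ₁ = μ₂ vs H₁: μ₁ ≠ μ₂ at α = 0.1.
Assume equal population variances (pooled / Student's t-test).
Student's two-sample t-test (equal variances):
H₀: μ₁ = μ₂
H₁: μ₁ ≠ μ₂
df = n₁ + n₂ - 2 = 50
Pooled variance s_p² = [(n₁-1)s₁² + (n₂-1)s₂²] / (n₁ + n₂ - 2) = [(33)(12.03²) + (17)(10.80²)] / 50 = 135.1734
SE = √(s_p²(1/n₁ + 1/n₂)) = √(135.1734 × (1/34 + 1/18)) = 3.3890
t = (x̄₁ - x̄₂) / SE = (60.37 - 64.99) / 3.3890 = -4.62 / 3.3890 = -1.363
p-value = 0.1789

Since p-value > α = 0.1, we fail to reject H₀.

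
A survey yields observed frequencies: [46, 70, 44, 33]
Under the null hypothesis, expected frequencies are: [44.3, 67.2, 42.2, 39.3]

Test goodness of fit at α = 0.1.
Chi-square goodness of fit test:
H₀: observed counts match expected distribution
H₁: observed counts differ from expected distribution
df = k - 1 = 3
χ² = Σ(O - E)²/E
   = (46 - 44.3)²/44.3 + (70 - 67.2)²/67.2 + (44 - 42.2)²/42.2 + (33 - 39.3)²/39.3
   = 0.065 + 0.117 + 0.077 + 1.010
   = 1.27
p-value = 0.7366

Since p-value > α = 0.1, we fail to reject H₀.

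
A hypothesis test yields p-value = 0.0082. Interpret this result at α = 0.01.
Since p = 0.0082 < α = 0.01, reject H₀.
There is sufficient evidence to reject the null hypothesis; the result is statistically significant at the 0.01 level.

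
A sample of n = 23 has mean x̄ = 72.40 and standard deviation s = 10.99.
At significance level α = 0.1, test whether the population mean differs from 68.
One-sample t-test:
H₀: μ = 68
H₁: μ ≠ 68
df = n - 1 = 22
t = (x̄ - μ₀) / (s/√n) = (72.40 - 68) / (10.99/√23) = 1.920
p-value = 0.0679

Since p-value < α = 0.1, we reject H₀.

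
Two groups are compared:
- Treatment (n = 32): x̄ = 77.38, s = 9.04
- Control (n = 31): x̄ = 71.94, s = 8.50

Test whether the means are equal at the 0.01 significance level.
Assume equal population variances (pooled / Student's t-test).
Student's two-sample t-test (equal variances):
H₀: μ₁ = μ₂
H₁: μ₁ ≠ μ₂
df = n₁ + n₂ - 2 = 61
Pooled variance s_p² = [(n₁-1)s₁² + (n₂-1)s₂²] / (n₁ + n₂ - 2) = [(31)(9.04²) + (30)(8.50²)] / 61 = 77.0634
SE = √(s_p²(1/n₁ + 1/n₂)) = √(77.0634 × (1/32 + 1/31)) = 2.2123
t = (x̄₁ - x̄₂) / SE = (77.38 - 71.94) / 2.2123 = 5.44 / 2.2123 = 2.459
p-value = 0.0168

Since p-value > α = 0.01, we fail to reject H₀.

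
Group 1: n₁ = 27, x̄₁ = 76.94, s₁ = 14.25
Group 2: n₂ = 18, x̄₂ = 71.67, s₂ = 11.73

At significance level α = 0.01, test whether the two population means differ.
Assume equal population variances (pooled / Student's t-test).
Student's two-sample t-test (equal variances):
H₀: μ₁ = μ₂
H₁: μ₁ ≠ μ₂
df = n₁ + n₂ - 2 = 43
Pooled variance s_p² = [(n₁-1)s₁² + (n₂-1)s₂²] / (n₁ + n₂ - 2) = [(26)(14.25²) + (17)(11.73²)] / 43 = 177.1792
SE = √(s_p²(1/n₁ + 1/n₂)) = √(177.1792 × (1/27 + 1/18)) = 4.0504
t = (x̄₁ - x̄₂) / SE = (76.94 - 71.67) / 4.0504 = 5.27 / 4.0504 = 1.301
p-value = 0.2001

Since p-value > α = 0.01, we fail to reject H₀.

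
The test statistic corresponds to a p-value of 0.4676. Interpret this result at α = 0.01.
Since p = 0.4676 > α = 0.01, fail to reject H₀.
There is insufficient evidence to reject the null hypothesis; the result is not statistically significant at the 0.01 level.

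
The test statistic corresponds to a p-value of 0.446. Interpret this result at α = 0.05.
Since p = 0.446 > α = 0.05, fail to reject H₀.
There is insufficient evidence to reject the null hypothesis; the result is not statistically significant at the 0.05 level.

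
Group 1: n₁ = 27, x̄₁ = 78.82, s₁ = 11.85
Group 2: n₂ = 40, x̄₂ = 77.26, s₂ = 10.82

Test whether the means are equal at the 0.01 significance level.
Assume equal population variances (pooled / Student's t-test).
Student's two-sample t-test (equal variances):
H₀: μ₁ = μ₂
H₁: μ₁ ≠ μ₂
df = n₁ + n₂ - 2 = 65
Pooled variance s_p² = [(n₁-1)s₁² + (n₂-1)s₂²] / (n₁ + n₂ - 2) = [(26)(11.85²) + (39)(10.82²)] / 65 = 126.4124
SE = √(s_p²(1/n₁ + 1/n₂)) = √(126.4124 × (1/27 + 1/40)) = 2.8004
t = (x̄₁ - x̄₂) / SE = (78.82 - 77.26) / 2.8004 = 1.56 / 2.8004 = 0.557
p-value = 0.5794

Since p-value > α = 0.01, we fail to reject H₀.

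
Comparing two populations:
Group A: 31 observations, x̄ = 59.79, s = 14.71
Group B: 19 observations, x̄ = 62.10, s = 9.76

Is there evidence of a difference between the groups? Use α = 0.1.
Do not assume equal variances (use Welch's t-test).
Welch's two-sample t-test:
H₀: μ₁ = μ₂
H₁: μ₁ ≠ μ₂
s₁²/n₁ = 14.71²/31 = 6.9801,  s₂²/n₂ = 9.76²/19 = 5.0136
SE = √(s₁²/n₁ + s₂²/n₂) = √(6.9801 + 5.0136) = 3.4632
df (Welch-Satterthwaite) = (s₁²/n₁ + s₂²/n₂)² / [(s₁²/n₁)²/(n₁-1) + (s₂²/n₂)²/(n₂-1)] ≈ 47.62
t = (x̄₁ - x̄₂) / SE = (59.79 - 62.10) / 3.4632 = -2.31 / 3.4632 = -0.667
p-value = 0.5080

Since p-value > α = 0.1, we fail to reject H₀.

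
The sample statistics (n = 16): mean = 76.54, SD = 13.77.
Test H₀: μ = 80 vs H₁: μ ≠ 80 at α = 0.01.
One-sample t-test:
H₀: μ = 80
H₁: μ ≠ 80
df = n - 1 = 15
t = (x̄ - μ₀) / (s/√n) = (76.54 - 80) / (13.77/√16) = -1.005
p-value = 0.3308

Since p-value > α = 0.01, we fail to reject H₀.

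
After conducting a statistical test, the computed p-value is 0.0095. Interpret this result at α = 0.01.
Since p = 0.0095 < α = 0.01, reject H₀.
There is sufficient evidence to reject the null hypothesis; the result is statistically significant at the 0.01 level.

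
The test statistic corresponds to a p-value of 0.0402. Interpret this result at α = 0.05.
Since p = 0.0402 < α = 0.05, reject H₀.
There is sufficient evidence to reject the null hypothesis; the result is statistically significant at the 0.05 level.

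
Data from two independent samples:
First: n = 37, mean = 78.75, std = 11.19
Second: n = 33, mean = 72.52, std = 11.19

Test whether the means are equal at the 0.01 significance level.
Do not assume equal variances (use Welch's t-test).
Welch's two-sample t-test:
H₀: μ₁ = μ₂
H₁: μ₁ ≠ μ₂
s₁²/n₁ = 11.19²/37 = 3.3842,  s₂²/n₂ = 11.19²/33 = 3.7944
SE = √(s₁²/n₁ + s₂²/n₂) = √(3.3842 + 3.7944) = 2.6793
df (Welch-Satterthwaite) = (s₁²/n₁ + s₂²/n₂)² / [(s₁²/n₁)²/(n₁-1) + (s₂²/n₂)²/(n₂-1)] ≈ 67.09
t = (x̄₁ - x̄₂) / SE = (78.75 - 72.52) / 2.6793 = 6.23 / 2.6793 = 2.325
p-value = 0.0231

Since p-value > α = 0.01, we fail to reject H₀.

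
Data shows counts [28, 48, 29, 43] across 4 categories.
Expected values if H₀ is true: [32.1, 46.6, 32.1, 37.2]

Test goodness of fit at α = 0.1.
Chi-square goodness of fit test:
H₀: observed counts match expected distribution
H₁: observed counts differ from expected distribution
df = k - 1 = 3
χ² = Σ(O - E)²/E
   = (28 - 32.1)²/32.1 + (48 - 46.6)²/46.6 + (29 - 32.1)²/32.1 + (43 - 37.2)²/37.2
   = 0.524 + 0.042 + 0.299 + 0.904
   = 1.77
p-value = 0.6216

Since p-value > α = 0.1, we fail to reject H₀.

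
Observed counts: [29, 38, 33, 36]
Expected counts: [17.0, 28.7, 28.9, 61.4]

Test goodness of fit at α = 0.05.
Chi-square goodness of fit test:
H₀: observed counts match expected distribution
H₁: observed counts differ from expected distribution
df = k - 1 = 3
χ² = Σ(O - E)²/E
   = (29 - 17.0)²/17.0 + (38 - 28.7)²/28.7 + (33 - 28.9)²/28.9 + (36 - 61.4)²/61.4
   = 8.471 + 3.014 + 0.582 + 10.507
   = 22.57
p-value < 0.0001

Since p-value < α = 0.05, we reject H₀.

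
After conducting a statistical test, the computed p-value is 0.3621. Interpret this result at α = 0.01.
Since p = 0.3621 > α = 0.01, fail to reject H₀.
There is insufficient evidence to reject the null hypothesis; the result is not statistically significant at the 0.01 level.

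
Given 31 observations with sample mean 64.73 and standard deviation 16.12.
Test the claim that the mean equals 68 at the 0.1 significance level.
One-sample t-test:
H₀: μ = 68
H₁: μ ≠ 68
df = n - 1 = 30
t = (x̄ - μ₀) / (s/√n) = (64.73 - 68) / (16.12/√31) = -1.129
p-value = 0.2677

Since p-value > α = 0.1, we fail to reject H₀.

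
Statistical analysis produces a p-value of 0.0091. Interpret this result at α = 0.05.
Since p = 0.0091 < α = 0.05, reject H₀.
There is sufficient evidence to reject the null hypothesis; the result is statistically significant at the 0.05 level.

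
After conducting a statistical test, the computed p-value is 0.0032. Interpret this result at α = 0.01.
Since p = 0.0032 < α = 0.01, reject H₀.
There is sufficient evidence to reject the null hypothesis; the result is statistically significant at the 0.01 level.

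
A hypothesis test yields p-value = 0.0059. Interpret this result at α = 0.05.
Since p = 0.0059 < α = 0.05, reject H₀.
There is sufficient evidence to reject the null hypothesis; the result is statistically significant at the 0.05 level.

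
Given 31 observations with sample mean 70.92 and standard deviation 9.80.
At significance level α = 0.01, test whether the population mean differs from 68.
One-sample t-test:
H₀: μ = 68
H₁: μ ≠ 68
df = n - 1 = 30
t = (x̄ - μ₀) / (s/√n) = (70.92 - 68) / (9.80/√31) = 1.659
p-value = 0.1075

Since p-value > α = 0.01, we fail to reject H₀.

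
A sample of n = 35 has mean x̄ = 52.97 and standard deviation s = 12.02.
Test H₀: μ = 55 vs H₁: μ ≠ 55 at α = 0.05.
One-sample t-test:
H₀: μ = 55
H₁: μ ≠ 55
df = n - 1 = 34
t = (x̄ - μ₀) / (s/√n) = (52.97 - 55) / (12.02/√35) = -0.999
p-value = 0.3248

Since p-value > α = 0.05, we fail to reject H₀.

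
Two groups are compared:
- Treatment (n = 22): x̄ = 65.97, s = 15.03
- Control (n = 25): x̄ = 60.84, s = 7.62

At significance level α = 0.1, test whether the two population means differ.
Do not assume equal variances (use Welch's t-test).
Welch's two-sample t-test:
H₀: μ₁ = μ₂
H₁: μ₁ ≠ μ₂
s₁²/n₁ = 15.03²/22 = 10.2682,  s₂²/n₂ = 7.62²/25 = 2.3226
SE = √(s₁²/n₁ + s₂²/n₂) = √(10.2682 + 2.3226) = 3.5484
df (Welch-Satterthwaite) = (s₁²/n₁ + s₂²/n₂)² / [(s₁²/n₁)²/(n₁-1) + (s₂²/n₂)²/(n₂-1)] ≈ 30.22
t = (x̄₁ - x̄₂) / SE = (65.97 - 60.84) / 3.5484 = 5.13 / 3.5484 = 1.446
p-value = 0.1585

Since p-value > α = 0.1, we fail to reject H₀.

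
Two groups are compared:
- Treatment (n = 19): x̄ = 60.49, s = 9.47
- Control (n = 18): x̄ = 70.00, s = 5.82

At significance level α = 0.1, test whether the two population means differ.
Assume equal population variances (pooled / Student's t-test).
Student's two-sample t-test (equal variances):
H₀: μ₁ = μ₂
H₁: μ₁ ≠ μ₂
df = n₁ + n₂ - 2 = 35
Pooled variance s_p² = [(n₁-1)s₁² + (n₂-1)s₂²] / (n₁ + n₂ - 2) = [(18)(9.47²) + (17)(5.82²)] / 35 = 62.5739
SE = √(s_p²(1/n₁ + 1/n₂)) = √(62.5739 × (1/19 + 1/18)) = 2.6019
t = (x̄₁ - x̄₂) / SE = (60.49 - 70.00) / 2.6019 = -9.51 / 2.6019 = -3.655
p-value = 0.0008

Since p-value < α = 0.1, we reject H₀.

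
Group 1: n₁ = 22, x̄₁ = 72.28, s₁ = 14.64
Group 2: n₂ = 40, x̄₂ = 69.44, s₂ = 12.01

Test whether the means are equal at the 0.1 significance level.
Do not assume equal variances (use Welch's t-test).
Welch's two-sample t-test:
H₀: μ₁ = μ₂
H₁: μ₁ ≠ μ₂
s₁²/n₁ = 14.64²/22 = 9.7423,  s₂²/n₂ = 12.01²/40 = 3.6060
SE = √(s₁²/n₁ + s₂²/n₂) = √(9.7423 + 3.6060) = 3.6535
df (Welch-Satterthwaite) = (s₁²/n₁ + s₂²/n₂)² / [(s₁²/n₁)²/(n₁-1) + (s₂²/n₂)²/(n₂-1)] ≈ 36.71
t = (x̄₁ - x̄₂) / SE = (72.28 - 69.44) / 3.6535 = 2.84 / 3.6535 = 0.777
p-value = 0.4419

Since p-value > α = 0.1, we fail to reject H₀.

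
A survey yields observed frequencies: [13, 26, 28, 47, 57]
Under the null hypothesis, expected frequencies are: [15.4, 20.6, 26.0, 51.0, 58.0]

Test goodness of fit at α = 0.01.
Chi-square goodness of fit test:
H₀: observed counts match expected distribution
H₁: observed counts differ from expected distribution
df = k - 1 = 4
χ² = Σ(O - E)²/E
   = (13 - 15.4)²/15.4 + (26 - 20.6)²/20.6 + (28 - 26.0)²/26.0 + (47 - 51.0)²/51.0 + (57 - 58.0)²/58.0
   = 0.374 + 1.416 + 0.154 + 0.314 + 0.017
   = 2.27
p-value = 0.6854

Since p-value > α = 0.01, we fail to reject H₀.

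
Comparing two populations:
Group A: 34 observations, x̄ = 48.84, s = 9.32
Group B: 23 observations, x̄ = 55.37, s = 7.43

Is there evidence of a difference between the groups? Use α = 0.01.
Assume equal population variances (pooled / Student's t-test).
Student's two-sample t-test (equal variances):
H₀: μ₁ = μ₂
H₁: μ₁ ≠ μ₂
df = n₁ + n₂ - 2 = 55
Pooled variance s_p² = [(n₁-1)s₁² + (n₂-1)s₂²] / (n₁ + n₂ - 2) = [(33)(9.32²) + (22)(7.43²)] / 55 = 74.1994
SE = √(s_p²(1/n₁ + 1/n₂)) = √(74.1994 × (1/34 + 1/23)) = 2.3256
t = (x̄₁ - x̄₂) / SE = (48.84 - 55.37) / 2.3256 = -6.53 / 2.3256 = -2.808
p-value = 0.0069

Since p-value < α = 0.01, we reject H₀.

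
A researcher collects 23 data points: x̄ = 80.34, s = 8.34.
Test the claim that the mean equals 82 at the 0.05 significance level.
One-sample t-test:
H₀: μ = 82
H₁: μ ≠ 82
df = n - 1 = 22
t = (x̄ - μ₀) / (s/√n) = (80.34 - 82) / (8.34/√23) = -0.955
p-value = 0.3502

Since p-value > α = 0.05, we fail to reject H₀.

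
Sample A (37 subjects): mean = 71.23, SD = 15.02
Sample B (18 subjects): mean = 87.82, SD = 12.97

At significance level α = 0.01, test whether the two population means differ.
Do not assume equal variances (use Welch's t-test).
Welch's two-sample t-test:
H₀: μ₁ = μ₂
H₁: μ₁ ≠ μ₂
s₁²/n₁ = 15.02²/37 = 6.0973,  s₂²/n₂ = 12.97²/18 = 9.3456
SE = √(s₁²/n₁ + s₂²/n₂) = √(6.0973 + 9.3456) = 3.9297
df (Welch-Satterthwaite) = (s₁²/n₁ + s₂²/n₂)² / [(s₁²/n₁)²/(n₁-1) + (s₂²/n₂)²/(n₂-1)] ≈ 38.65
t = (x̄₁ - x̄₂) / SE = (71.23 - 87.82) / 3.9297 = -16.59 / 3.9297 = -4.222
p-value = 0.0001

Since p-value < α = 0.01, we reject H₀.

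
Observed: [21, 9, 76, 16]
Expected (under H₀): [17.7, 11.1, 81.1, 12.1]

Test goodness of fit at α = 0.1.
Chi-square goodness of fit test:
H₀: observed counts match expected distribution
H₁: observed counts differ from expected distribution
df = k - 1 = 3
χ² = Σ(O - E)²/E
   = (21 - 17.7)²/17.7 + (9 - 11.1)²/11.1 + (76 - 81.1)²/81.1 + (16 - 12.1)²/12.1
   = 0.615 + 0.397 + 0.321 + 1.257
   = 2.59
p-value = 0.4592

Since p-value > α = 0.1, we fail to reject H₀.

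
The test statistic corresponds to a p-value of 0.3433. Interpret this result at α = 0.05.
Since p = 0.3433 > α = 0.05, fail to reject H₀.
There is insufficient evidence to reject the null hypothesis; the result is not statistically significant at the 0.05 level.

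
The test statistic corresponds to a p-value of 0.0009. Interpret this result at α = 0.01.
Since p = 0.0009 < α = 0.01, reject H₀.
There is sufficient evidence to reject the null hypothesis; the result is statistically significant at the 0.01 level.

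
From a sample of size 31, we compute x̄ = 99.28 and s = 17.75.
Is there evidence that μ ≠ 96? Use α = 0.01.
One-sample t-test:
H₀: μ = 96
H₁: μ ≠ 96
df = n - 1 = 30
t = (x̄ - μ₀) / (s/√n) = (99.28 - 96) / (17.75/√31) = 1.029
p-value = 0.3118

Since p-value > α = 0.01, we fail to reject H₀.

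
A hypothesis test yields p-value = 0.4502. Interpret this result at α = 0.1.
Since p = 0.4502 > α = 0.1, fail to reject H₀.
There is insufficient evidence to reject the null hypothesis; the result is not statistically significant at the 0.1 level.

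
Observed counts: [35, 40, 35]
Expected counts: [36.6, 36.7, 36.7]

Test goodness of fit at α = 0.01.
Chi-square goodness of fit test:
H₀: observed counts match expected distribution
H₁: observed counts differ from expected distribution
df = k - 1 = 2
χ² = Σ(O - E)²/E
   = (35 - 36.6)²/36.6 + (40 - 36.7)²/36.7 + (35 - 36.7)²/36.7
   = 0.070 + 0.297 + 0.079
   = 0.45
p-value = 0.8003

Since p-value > α = 0.01, we fail to reject H₀.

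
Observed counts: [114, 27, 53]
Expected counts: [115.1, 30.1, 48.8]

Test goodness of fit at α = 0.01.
Chi-square goodness of fit test:
H₀: observed counts match expected distribution
H₁: observed counts differ from expected distribution
df = k - 1 = 2
χ² = Σ(O - E)²/E
   = (114 - 115.1)²/115.1 + (27 - 30.1)²/30.1 + (53 - 48.8)²/48.8
   = 0.011 + 0.319 + 0.361
   = 0.69
p-value = 0.7078

Since p-value > α = 0.01, we fail to reject H₀.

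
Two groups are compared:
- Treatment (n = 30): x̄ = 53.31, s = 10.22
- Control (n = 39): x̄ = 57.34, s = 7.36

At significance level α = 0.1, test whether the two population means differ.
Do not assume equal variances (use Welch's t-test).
Welch's two-sample t-test:
H₀: μ₁ = μ₂
H₁: μ₁ ≠ μ₂
s₁²/n₁ = 10.22²/30 = 3.4816,  s₂²/n₂ = 7.36²/39 = 1.3890
SE = √(s₁²/n₁ + s₂²/n₂) = √(3.4816 + 1.3890) = 2.2069
df (Welch-Satterthwaite) = (s₁²/n₁ + s₂²/n₂)² / [(s₁²/n₁)²/(n₁-1) + (s₂²/n₂)²/(n₂-1)] ≈ 50.61
t = (x̄₁ - x̄₂) / SE = (53.31 - 57.34) / 2.2069 = -4.03 / 2.2069 = -1.826
p-value = 0.0737

Since p-value < α = 0.1, we reject H₀.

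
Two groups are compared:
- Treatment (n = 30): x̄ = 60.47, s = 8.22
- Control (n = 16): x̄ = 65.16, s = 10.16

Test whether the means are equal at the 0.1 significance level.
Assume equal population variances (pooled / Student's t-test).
Student's two-sample t-test (equal variances):
H₀: μ₁ = μ₂
H₁: μ₁ ≠ μ₂
df = n₁ + n₂ - 2 = 44
Pooled variance s_p² = [(n₁-1)s₁² + (n₂-1)s₂²] / (n₁ + n₂ - 2) = [(29)(8.22²) + (15)(10.16²)] / 44 = 79.7243
SE = √(s_p²(1/n₁ + 1/n₂)) = √(79.7243 × (1/30 + 1/16)) = 2.7641
t = (x̄₁ - x̄₂) / SE = (60.47 - 65.16) / 2.7641 = -4.69 / 2.7641 = -1.697
p-value = 0.0968

Since p-value < α = 0.1, we reject H₀.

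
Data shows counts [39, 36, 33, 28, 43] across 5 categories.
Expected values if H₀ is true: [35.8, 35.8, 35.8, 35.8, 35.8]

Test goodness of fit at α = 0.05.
Chi-square goodness of fit test:
H₀: observed counts match expected distribution
H₁: observed counts differ from expected distribution
df = k - 1 = 4
χ² = Σ(O - E)²/E
   = (39 - 35.8)²/35.8 + (36 - 35.8)²/35.8 + (33 - 35.8)²/35.8 + (28 - 35.8)²/35.8 + (43 - 35.8)²/35.8
   = 0.286 + 0.001 + 0.219 + 1.699 + 1.448
   = 3.65
p-value = 0.4549

Since p-value > α = 0.05, we fail to reject H₀.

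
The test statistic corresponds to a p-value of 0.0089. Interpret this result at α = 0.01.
Since p = 0.0089 < α = 0.01, reject H₀.
There is sufficient evidence to reject the null hypothesis; the result is statistically significant at the 0.01 level.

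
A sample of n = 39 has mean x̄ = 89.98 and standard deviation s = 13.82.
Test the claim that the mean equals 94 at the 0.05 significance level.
One-sample t-test:
H₀: μ = 94
H₁: μ ≠ 94
df = n - 1 = 38
t = (x̄ - μ₀) / (s/√n) = (89.98 - 94) / (13.82/√39) = -1.817
p-value = 0.0772

Since p-value > α = 0.05, we fail to reject H₀.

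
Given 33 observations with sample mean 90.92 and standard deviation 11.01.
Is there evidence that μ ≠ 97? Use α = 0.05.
One-sample t-test:
H₀: μ = 97
H₁: μ ≠ 97
df = n - 1 = 32
t = (x̄ - μ₀) / (s/√n) = (90.92 - 97) / (11.01/√33) = -3.172
p-value = 0.0033

Since p-value < α = 0.05, we reject H₀.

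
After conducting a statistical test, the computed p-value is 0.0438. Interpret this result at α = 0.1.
Since p = 0.0438 < α = 0.1, reject H₀.
There is sufficient evidence to reject the null hypothesis; the result is statistically significant at the 0.1 level.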